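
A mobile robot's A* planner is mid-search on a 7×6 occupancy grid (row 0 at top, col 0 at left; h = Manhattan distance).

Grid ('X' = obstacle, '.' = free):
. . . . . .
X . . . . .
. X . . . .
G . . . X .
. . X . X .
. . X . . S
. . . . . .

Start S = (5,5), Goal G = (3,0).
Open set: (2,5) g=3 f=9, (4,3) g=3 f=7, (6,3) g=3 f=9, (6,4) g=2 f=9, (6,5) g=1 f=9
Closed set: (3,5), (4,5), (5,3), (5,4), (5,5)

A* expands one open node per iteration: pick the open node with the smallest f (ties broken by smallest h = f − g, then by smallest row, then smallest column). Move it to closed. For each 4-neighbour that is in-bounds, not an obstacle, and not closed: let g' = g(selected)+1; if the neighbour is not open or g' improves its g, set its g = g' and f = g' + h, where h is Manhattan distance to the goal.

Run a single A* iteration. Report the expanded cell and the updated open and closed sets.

expanded=(4,3); open=[(2,5) g=3 f=9, (3,3) g=4 f=7, (6,3) g=3 f=9, (6,4) g=2 f=9, (6,5) g=1 f=9]; closed=[(3,5), (4,3), (4,5), (5,3), (5,4), (5,5)]

step 1: expand (4,3) (f=7, h=4) → closed; open now [(2,5) g=3 f=9, (3,3) g=4 f=7, (6,3) g=3 f=9, (6,4) g=2 f=9, (6,5) g=1 f=9]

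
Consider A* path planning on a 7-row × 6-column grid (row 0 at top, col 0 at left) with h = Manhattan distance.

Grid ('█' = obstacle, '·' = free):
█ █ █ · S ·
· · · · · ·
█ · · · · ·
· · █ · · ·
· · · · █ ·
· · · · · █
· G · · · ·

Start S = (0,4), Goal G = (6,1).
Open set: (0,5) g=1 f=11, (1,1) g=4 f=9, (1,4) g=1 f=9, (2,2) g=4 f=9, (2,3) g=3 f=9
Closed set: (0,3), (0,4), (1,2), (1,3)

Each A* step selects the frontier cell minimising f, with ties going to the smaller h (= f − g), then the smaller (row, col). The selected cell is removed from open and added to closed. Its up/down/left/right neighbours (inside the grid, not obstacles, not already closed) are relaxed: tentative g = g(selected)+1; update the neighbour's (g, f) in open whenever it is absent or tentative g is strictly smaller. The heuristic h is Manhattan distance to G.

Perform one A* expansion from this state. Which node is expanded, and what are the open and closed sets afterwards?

expanded=(1,1); open=[(0,5) g=1 f=11, (1,0) g=5 f=11, (1,4) g=1 f=9, (2,1) g=5 f=9, (2,2) g=4 f=9, (2,3) g=3 f=9]; closed=[(0,3), (0,4), (1,1), (1,2), (1,3)]

step 1: expand (1,1) (f=9, h=5) → closed; open now [(0,5) g=1 f=11, (1,0) g=5 f=11, (1,4) g=1 f=9, (2,1) g=5 f=9, (2,2) g=4 f=9, (2,3) g=3 f=9]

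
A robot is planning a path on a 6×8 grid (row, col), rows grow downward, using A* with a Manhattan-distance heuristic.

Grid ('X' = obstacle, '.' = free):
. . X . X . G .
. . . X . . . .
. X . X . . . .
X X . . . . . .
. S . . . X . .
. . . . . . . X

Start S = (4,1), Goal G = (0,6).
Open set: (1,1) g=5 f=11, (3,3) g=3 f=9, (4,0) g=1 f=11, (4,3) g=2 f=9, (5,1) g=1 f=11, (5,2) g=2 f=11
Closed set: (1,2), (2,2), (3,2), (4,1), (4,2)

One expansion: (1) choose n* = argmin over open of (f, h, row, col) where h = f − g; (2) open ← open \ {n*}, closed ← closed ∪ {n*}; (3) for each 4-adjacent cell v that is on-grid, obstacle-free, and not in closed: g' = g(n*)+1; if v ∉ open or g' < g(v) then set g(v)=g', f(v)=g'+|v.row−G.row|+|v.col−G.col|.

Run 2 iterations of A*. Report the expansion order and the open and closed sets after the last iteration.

order=[(3,3) → (3,4)]; open=[(1,1) g=5 f=11, (2,4) g=5 f=9, (3,5) g=5 f=9, (4,0) g=1 f=11, (4,3) g=2 f=9, (4,4) g=5 f=11, (5,1) g=1 f=11, (5,2) g=2 f=11]; closed=[(1,2), (2,2), (3,2), (3,3), (3,4), (4,1), (4,2)]

step 1: expand (3,3) (f=9, h=6) → closed; open now [(1,1) g=5 f=11, (3,4) g=4 f=9, (4,0) g=1 f=11, (4,3) g=2 f=9, (5,1) g=1 f=11, (5,2) g=2 f=11]
step 2: expand (3,4) (f=9, h=5) → closed; open now [(1,1) g=5 f=11, (2,4) g=5 f=9, (3,5) g=5 f=9, (4,0) g=1 f=11, (4,3) g=2 f=9, (4,4) g=5 f=11, (5,1) g=1 f=11, (5,2) g=2 f=11]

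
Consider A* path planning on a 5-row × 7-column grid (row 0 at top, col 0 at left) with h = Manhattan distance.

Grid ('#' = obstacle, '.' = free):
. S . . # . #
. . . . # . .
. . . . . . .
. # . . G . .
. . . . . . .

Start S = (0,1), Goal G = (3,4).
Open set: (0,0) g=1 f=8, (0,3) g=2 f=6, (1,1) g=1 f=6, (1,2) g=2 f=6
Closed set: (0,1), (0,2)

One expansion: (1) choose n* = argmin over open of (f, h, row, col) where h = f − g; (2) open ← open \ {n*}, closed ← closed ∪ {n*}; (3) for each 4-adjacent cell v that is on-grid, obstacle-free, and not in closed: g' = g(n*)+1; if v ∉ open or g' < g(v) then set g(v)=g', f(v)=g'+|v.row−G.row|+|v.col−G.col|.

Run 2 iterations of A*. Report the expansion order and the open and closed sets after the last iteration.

step 1: expand (0,3) (f=6, h=4) → closed; open now [(0,0) g=1 f=8, (1,1) g=1 f=6, (1,2) g=2 f=6, (1,3) g=3 f=6]
step 2: expand (1,3) (f=6, h=3) → closed; open now [(0,0) g=1 f=8, (1,1) g=1 f=6, (1,2) g=2 f=6, (2,3) g=4 f=6]

order=[(0,3) → (1,3)]; open=[(0,0) g=1 f=8, (1,1) g=1 f=6, (1,2) g=2 f=6, (2,3) g=4 f=6]; closed=[(0,1), (0,2), (0,3), (1,3)]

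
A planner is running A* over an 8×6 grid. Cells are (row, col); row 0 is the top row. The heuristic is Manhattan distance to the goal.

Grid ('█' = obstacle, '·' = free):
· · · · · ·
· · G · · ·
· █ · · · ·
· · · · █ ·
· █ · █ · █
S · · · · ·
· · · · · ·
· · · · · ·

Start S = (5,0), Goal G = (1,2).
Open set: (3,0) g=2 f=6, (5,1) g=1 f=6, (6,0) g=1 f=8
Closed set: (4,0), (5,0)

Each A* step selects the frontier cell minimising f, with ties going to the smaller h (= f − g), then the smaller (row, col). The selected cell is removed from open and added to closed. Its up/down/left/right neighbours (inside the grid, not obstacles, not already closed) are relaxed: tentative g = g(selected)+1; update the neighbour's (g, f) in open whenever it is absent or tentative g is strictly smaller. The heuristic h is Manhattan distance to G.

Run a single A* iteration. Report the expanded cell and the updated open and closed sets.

expanded=(3,0); open=[(2,0) g=3 f=6, (3,1) g=3 f=6, (5,1) g=1 f=6, (6,0) g=1 f=8]; closed=[(3,0), (4,0), (5,0)]

step 1: expand (3,0) (f=6, h=4) → closed; open now [(2,0) g=3 f=6, (3,1) g=3 f=6, (5,1) g=1 f=6, (6,0) g=1 f=8]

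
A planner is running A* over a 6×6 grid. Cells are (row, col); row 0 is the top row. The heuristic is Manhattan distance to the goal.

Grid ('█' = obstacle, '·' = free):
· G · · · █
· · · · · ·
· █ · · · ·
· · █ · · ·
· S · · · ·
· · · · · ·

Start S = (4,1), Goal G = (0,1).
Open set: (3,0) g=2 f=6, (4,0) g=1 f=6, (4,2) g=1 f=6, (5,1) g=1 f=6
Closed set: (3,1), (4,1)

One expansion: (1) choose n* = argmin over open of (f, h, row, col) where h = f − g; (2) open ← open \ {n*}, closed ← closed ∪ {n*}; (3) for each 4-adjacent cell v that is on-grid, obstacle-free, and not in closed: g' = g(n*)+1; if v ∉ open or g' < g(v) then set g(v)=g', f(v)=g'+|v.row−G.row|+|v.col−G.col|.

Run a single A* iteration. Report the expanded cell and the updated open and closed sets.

step 1: expand (3,0) (f=6, h=4) → closed; open now [(2,0) g=3 f=6, (4,0) g=1 f=6, (4,2) g=1 f=6, (5,1) g=1 f=6]

expanded=(3,0); open=[(2,0) g=3 f=6, (4,0) g=1 f=6, (4,2) g=1 f=6, (5,1) g=1 f=6]; closed=[(3,0), (3,1), (4,1)]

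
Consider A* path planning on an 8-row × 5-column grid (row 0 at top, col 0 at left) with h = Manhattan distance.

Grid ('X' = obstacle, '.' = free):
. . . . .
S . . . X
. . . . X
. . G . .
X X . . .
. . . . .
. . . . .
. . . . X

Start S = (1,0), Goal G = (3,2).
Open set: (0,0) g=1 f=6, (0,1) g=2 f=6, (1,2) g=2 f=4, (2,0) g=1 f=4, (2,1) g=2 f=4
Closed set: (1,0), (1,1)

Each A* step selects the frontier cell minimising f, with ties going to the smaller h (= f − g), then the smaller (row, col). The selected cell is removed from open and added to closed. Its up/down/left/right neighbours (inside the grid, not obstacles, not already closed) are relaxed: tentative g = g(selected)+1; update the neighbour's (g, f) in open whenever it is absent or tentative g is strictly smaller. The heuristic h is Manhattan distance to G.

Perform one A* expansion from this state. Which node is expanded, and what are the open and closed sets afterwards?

step 1: expand (1,2) (f=4, h=2) → closed; open now [(0,0) g=1 f=6, (0,1) g=2 f=6, (0,2) g=3 f=6, (1,3) g=3 f=6, (2,0) g=1 f=4, (2,1) g=2 f=4, (2,2) g=3 f=4]

expanded=(1,2); open=[(0,0) g=1 f=6, (0,1) g=2 f=6, (0,2) g=3 f=6, (1,3) g=3 f=6, (2,0) g=1 f=4, (2,1) g=2 f=4, (2,2) g=3 f=4]; closed=[(1,0), (1,1), (1,2)]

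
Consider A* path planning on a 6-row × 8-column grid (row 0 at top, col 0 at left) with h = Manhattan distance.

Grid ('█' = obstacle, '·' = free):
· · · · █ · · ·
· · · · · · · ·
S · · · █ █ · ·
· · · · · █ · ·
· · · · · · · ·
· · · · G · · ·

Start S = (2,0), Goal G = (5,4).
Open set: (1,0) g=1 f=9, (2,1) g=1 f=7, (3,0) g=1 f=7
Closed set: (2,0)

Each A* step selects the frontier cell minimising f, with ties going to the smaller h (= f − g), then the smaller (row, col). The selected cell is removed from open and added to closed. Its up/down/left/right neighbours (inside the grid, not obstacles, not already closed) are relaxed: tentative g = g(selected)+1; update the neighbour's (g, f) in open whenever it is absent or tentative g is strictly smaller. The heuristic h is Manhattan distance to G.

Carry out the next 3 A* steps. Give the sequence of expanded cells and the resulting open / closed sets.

order=[(2,1) → (2,2) → (2,3)]; open=[(1,0) g=1 f=9, (1,1) g=2 f=9, (1,2) g=3 f=9, (1,3) g=4 f=9, (3,0) g=1 f=7, (3,1) g=2 f=7, (3,2) g=3 f=7, (3,3) g=4 f=7]; closed=[(2,0), (2,1), (2,2), (2,3)]

step 1: expand (2,1) (f=7, h=6) → closed; open now [(1,0) g=1 f=9, (1,1) g=2 f=9, (2,2) g=2 f=7, (3,0) g=1 f=7, (3,1) g=2 f=7]
step 2: expand (2,2) (f=7, h=5) → closed; open now [(1,0) g=1 f=9, (1,1) g=2 f=9, (1,2) g=3 f=9, (2,3) g=3 f=7, (3,0) g=1 f=7, (3,1) g=2 f=7, (3,2) g=3 f=7]
step 3: expand (2,3) (f=7, h=4) → closed; open now [(1,0) g=1 f=9, (1,1) g=2 f=9, (1,2) g=3 f=9, (1,3) g=4 f=9, (3,0) g=1 f=7, (3,1) g=2 f=7, (3,2) g=3 f=7, (3,3) g=4 f=7]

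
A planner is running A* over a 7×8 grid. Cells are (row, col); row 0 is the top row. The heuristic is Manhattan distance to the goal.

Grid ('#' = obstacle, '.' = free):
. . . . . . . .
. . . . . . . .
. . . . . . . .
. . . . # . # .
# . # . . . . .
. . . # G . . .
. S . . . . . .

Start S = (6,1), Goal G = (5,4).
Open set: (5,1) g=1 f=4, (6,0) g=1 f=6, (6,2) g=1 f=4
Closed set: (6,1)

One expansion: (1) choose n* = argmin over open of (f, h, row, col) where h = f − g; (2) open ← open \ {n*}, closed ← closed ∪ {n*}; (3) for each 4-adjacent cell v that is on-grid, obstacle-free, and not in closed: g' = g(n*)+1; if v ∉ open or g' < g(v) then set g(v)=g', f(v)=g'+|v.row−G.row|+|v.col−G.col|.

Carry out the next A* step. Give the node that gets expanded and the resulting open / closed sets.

expanded=(5,1); open=[(4,1) g=2 f=6, (5,0) g=2 f=6, (5,2) g=2 f=4, (6,0) g=1 f=6, (6,2) g=1 f=4]; closed=[(5,1), (6,1)]

step 1: expand (5,1) (f=4, h=3) → closed; open now [(4,1) g=2 f=6, (5,0) g=2 f=6, (5,2) g=2 f=4, (6,0) g=1 f=6, (6,2) g=1 f=4]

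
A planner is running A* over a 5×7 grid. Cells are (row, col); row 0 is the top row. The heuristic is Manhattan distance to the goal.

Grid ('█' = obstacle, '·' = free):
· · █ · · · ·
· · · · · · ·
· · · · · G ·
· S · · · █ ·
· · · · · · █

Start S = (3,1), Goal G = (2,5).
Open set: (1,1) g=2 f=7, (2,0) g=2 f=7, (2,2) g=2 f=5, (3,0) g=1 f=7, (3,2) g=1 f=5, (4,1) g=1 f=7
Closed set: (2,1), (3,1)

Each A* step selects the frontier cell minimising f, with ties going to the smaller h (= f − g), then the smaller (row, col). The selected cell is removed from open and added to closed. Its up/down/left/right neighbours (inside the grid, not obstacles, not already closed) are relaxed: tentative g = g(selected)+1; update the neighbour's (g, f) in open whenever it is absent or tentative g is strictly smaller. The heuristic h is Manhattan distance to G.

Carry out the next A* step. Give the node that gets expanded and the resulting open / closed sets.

step 1: expand (2,2) (f=5, h=3) → closed; open now [(1,1) g=2 f=7, (1,2) g=3 f=7, (2,0) g=2 f=7, (2,3) g=3 f=5, (3,0) g=1 f=7, (3,2) g=1 f=5, (4,1) g=1 f=7]

expanded=(2,2); open=[(1,1) g=2 f=7, (1,2) g=3 f=7, (2,0) g=2 f=7, (2,3) g=3 f=5, (3,0) g=1 f=7, (3,2) g=1 f=5, (4,1) g=1 f=7]; closed=[(2,1), (2,2), (3,1)]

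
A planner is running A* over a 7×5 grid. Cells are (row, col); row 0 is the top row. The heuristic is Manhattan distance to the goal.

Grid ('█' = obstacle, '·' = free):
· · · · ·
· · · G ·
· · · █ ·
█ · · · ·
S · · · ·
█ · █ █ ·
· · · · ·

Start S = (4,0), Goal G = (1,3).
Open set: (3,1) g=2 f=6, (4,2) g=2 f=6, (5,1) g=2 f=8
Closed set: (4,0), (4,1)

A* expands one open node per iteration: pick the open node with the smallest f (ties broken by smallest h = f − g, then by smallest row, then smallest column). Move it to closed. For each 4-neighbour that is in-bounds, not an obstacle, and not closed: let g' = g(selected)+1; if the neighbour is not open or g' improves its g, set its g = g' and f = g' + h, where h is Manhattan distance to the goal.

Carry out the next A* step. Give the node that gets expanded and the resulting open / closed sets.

expanded=(3,1); open=[(2,1) g=3 f=6, (3,2) g=3 f=6, (4,2) g=2 f=6, (5,1) g=2 f=8]; closed=[(3,1), (4,0), (4,1)]

step 1: expand (3,1) (f=6, h=4) → closed; open now [(2,1) g=3 f=6, (3,2) g=3 f=6, (4,2) g=2 f=6, (5,1) g=2 f=8]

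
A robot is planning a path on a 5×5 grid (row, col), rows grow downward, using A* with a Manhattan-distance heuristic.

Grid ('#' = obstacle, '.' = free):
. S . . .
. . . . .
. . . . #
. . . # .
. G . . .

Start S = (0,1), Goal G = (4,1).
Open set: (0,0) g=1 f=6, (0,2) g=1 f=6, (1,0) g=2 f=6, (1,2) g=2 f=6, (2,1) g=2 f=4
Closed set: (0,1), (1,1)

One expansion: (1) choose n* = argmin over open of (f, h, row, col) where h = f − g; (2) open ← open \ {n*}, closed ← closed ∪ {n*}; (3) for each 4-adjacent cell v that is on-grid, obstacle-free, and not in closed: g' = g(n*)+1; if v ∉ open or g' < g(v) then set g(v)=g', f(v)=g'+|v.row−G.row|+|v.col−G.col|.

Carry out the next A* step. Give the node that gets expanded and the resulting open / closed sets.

expanded=(2,1); open=[(0,0) g=1 f=6, (0,2) g=1 f=6, (1,0) g=2 f=6, (1,2) g=2 f=6, (2,0) g=3 f=6, (2,2) g=3 f=6, (3,1) g=3 f=4]; closed=[(0,1), (1,1), (2,1)]

step 1: expand (2,1) (f=4, h=2) → closed; open now [(0,0) g=1 f=6, (0,2) g=1 f=6, (1,0) g=2 f=6, (1,2) g=2 f=6, (2,0) g=3 f=6, (2,2) g=3 f=6, (3,1) g=3 f=4]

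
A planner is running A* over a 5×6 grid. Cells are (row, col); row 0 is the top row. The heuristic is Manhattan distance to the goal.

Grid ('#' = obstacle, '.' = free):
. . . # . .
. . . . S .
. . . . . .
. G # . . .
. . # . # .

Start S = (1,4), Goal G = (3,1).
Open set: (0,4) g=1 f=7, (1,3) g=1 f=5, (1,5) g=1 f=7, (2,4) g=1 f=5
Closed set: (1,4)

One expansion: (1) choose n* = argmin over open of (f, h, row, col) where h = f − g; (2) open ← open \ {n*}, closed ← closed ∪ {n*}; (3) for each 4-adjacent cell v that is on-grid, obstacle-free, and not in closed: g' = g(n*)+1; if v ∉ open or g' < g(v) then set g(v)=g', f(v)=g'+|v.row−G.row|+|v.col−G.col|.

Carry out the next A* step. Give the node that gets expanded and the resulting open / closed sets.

step 1: expand (1,3) (f=5, h=4) → closed; open now [(0,4) g=1 f=7, (1,2) g=2 f=5, (1,5) g=1 f=7, (2,3) g=2 f=5, (2,4) g=1 f=5]

expanded=(1,3); open=[(0,4) g=1 f=7, (1,2) g=2 f=5, (1,5) g=1 f=7, (2,3) g=2 f=5, (2,4) g=1 f=5]; closed=[(1,3), (1,4)]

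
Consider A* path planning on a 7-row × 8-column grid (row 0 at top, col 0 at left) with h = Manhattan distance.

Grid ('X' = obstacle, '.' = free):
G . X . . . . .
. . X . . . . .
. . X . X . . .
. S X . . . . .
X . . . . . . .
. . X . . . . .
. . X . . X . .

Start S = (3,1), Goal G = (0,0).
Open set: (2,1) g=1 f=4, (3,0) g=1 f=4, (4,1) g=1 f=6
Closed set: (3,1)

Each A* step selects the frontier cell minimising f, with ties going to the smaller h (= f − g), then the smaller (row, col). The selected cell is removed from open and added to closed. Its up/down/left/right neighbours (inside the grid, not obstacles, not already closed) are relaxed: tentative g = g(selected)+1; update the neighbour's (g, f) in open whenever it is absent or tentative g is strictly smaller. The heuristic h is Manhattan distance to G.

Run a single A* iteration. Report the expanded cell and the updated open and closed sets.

step 1: expand (2,1) (f=4, h=3) → closed; open now [(1,1) g=2 f=4, (2,0) g=2 f=4, (3,0) g=1 f=4, (4,1) g=1 f=6]

expanded=(2,1); open=[(1,1) g=2 f=4, (2,0) g=2 f=4, (3,0) g=1 f=4, (4,1) g=1 f=6]; closed=[(2,1), (3,1)]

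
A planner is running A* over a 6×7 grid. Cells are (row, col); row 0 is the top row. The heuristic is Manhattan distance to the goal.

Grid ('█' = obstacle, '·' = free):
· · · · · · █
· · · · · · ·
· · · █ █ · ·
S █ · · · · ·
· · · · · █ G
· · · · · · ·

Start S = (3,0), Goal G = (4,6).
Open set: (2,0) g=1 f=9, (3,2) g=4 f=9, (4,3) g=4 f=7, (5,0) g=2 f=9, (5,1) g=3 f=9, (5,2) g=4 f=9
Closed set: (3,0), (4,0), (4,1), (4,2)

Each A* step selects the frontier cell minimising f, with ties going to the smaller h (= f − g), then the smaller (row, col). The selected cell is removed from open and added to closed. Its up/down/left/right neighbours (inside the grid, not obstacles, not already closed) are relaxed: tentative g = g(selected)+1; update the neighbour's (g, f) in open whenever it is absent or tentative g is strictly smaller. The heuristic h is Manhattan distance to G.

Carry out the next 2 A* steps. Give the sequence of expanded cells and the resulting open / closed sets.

step 1: expand (4,3) (f=7, h=3) → closed; open now [(2,0) g=1 f=9, (3,2) g=4 f=9, (3,3) g=5 f=9, (4,4) g=5 f=7, (5,0) g=2 f=9, (5,1) g=3 f=9, (5,2) g=4 f=9, (5,3) g=5 f=9]
step 2: expand (4,4) (f=7, h=2) → closed; open now [(2,0) g=1 f=9, (3,2) g=4 f=9, (3,3) g=5 f=9, (3,4) g=6 f=9, (5,0) g=2 f=9, (5,1) g=3 f=9, (5,2) g=4 f=9, (5,3) g=5 f=9, (5,4) g=6 f=9]

order=[(4,3) → (4,4)]; open=[(2,0) g=1 f=9, (3,2) g=4 f=9, (3,3) g=5 f=9, (3,4) g=6 f=9, (5,0) g=2 f=9, (5,1) g=3 f=9, (5,2) g=4 f=9, (5,3) g=5 f=9, (5,4) g=6 f=9]; closed=[(3,0), (4,0), (4,1), (4,2), (4,3), (4,4)]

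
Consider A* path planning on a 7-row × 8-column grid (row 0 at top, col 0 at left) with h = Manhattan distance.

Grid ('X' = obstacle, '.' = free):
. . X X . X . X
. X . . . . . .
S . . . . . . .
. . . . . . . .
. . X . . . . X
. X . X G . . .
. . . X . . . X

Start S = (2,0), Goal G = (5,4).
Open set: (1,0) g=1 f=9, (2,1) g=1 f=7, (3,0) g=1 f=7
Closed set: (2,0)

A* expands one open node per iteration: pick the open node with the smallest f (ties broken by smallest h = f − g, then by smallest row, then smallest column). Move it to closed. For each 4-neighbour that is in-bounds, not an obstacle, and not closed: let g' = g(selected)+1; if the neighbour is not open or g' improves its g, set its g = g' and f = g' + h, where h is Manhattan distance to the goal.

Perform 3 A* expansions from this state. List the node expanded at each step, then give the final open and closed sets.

order=[(2,1) → (2,2) → (2,3)]; open=[(1,0) g=1 f=9, (1,2) g=3 f=9, (1,3) g=4 f=9, (2,4) g=4 f=7, (3,0) g=1 f=7, (3,1) g=2 f=7, (3,2) g=3 f=7, (3,3) g=4 f=7]; closed=[(2,0), (2,1), (2,2), (2,3)]

step 1: expand (2,1) (f=7, h=6) → closed; open now [(1,0) g=1 f=9, (2,2) g=2 f=7, (3,0) g=1 f=7, (3,1) g=2 f=7]
step 2: expand (2,2) (f=7, h=5) → closed; open now [(1,0) g=1 f=9, (1,2) g=3 f=9, (2,3) g=3 f=7, (3,0) g=1 f=7, (3,1) g=2 f=7, (3,2) g=3 f=7]
step 3: expand (2,3) (f=7, h=4) → closed; open now [(1,0) g=1 f=9, (1,2) g=3 f=9, (1,3) g=4 f=9, (2,4) g=4 f=7, (3,0) g=1 f=7, (3,1) g=2 f=7, (3,2) g=3 f=7, (3,3) g=4 f=7]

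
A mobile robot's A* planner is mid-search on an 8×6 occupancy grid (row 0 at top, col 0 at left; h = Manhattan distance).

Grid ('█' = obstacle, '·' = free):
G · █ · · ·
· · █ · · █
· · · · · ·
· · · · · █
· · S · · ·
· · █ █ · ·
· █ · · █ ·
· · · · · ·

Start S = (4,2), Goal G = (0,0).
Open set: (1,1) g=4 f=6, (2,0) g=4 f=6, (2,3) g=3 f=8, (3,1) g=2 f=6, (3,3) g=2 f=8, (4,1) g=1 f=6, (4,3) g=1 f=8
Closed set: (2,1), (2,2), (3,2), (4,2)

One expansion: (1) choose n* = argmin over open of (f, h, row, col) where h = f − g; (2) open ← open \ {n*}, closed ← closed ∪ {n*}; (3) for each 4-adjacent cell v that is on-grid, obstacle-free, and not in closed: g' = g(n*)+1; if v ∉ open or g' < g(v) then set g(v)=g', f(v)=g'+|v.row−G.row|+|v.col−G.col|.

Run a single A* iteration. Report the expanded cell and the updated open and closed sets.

expanded=(1,1); open=[(0,1) g=5 f=6, (1,0) g=5 f=6, (2,0) g=4 f=6, (2,3) g=3 f=8, (3,1) g=2 f=6, (3,3) g=2 f=8, (4,1) g=1 f=6, (4,3) g=1 f=8]; closed=[(1,1), (2,1), (2,2), (3,2), (4,2)]

step 1: expand (1,1) (f=6, h=2) → closed; open now [(0,1) g=5 f=6, (1,0) g=5 f=6, (2,0) g=4 f=6, (2,3) g=3 f=8, (3,1) g=2 f=6, (3,3) g=2 f=8, (4,1) g=1 f=6, (4,3) g=1 f=8]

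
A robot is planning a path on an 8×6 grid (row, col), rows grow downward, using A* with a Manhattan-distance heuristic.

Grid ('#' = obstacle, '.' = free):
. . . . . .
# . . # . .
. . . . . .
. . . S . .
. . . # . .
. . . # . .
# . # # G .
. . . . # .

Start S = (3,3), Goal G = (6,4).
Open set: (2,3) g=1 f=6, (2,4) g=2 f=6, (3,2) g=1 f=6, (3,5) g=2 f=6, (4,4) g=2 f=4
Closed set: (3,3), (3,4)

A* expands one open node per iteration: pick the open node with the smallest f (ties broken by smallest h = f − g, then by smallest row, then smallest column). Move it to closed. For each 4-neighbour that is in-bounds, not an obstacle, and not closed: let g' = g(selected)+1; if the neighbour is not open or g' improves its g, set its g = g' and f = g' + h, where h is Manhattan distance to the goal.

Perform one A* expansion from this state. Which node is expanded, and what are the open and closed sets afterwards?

step 1: expand (4,4) (f=4, h=2) → closed; open now [(2,3) g=1 f=6, (2,4) g=2 f=6, (3,2) g=1 f=6, (3,5) g=2 f=6, (4,5) g=3 f=6, (5,4) g=3 f=4]

expanded=(4,4); open=[(2,3) g=1 f=6, (2,4) g=2 f=6, (3,2) g=1 f=6, (3,5) g=2 f=6, (4,5) g=3 f=6, (5,4) g=3 f=4]; closed=[(3,3), (3,4), (4,4)]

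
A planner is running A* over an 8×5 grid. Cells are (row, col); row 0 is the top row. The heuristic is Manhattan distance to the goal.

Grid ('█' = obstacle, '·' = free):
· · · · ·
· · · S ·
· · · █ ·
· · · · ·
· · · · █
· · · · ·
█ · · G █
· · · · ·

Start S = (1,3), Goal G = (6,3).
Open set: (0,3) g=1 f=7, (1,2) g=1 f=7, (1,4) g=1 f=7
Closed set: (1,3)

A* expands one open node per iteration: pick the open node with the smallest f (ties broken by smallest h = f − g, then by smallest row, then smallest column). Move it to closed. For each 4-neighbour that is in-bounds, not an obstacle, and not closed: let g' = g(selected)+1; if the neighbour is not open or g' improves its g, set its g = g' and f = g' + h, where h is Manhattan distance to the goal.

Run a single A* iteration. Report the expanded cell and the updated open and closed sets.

expanded=(0,3); open=[(0,2) g=2 f=9, (0,4) g=2 f=9, (1,2) g=1 f=7, (1,4) g=1 f=7]; closed=[(0,3), (1,3)]

step 1: expand (0,3) (f=7, h=6) → closed; open now [(0,2) g=2 f=9, (0,4) g=2 f=9, (1,2) g=1 f=7, (1,4) g=1 f=7]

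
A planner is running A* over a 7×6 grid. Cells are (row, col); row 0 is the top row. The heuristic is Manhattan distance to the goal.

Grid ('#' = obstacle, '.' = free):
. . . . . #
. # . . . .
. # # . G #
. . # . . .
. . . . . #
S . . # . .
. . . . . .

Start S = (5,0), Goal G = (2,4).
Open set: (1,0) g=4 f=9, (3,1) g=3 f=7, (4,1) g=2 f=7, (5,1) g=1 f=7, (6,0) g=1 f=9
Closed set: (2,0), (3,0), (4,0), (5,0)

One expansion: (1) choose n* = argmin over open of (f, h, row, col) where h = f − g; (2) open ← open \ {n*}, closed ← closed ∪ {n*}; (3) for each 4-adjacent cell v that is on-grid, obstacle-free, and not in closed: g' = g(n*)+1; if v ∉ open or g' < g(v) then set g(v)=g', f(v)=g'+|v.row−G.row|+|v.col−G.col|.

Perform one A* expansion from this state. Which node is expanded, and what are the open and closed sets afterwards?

expanded=(3,1); open=[(1,0) g=4 f=9, (4,1) g=2 f=7, (5,1) g=1 f=7, (6,0) g=1 f=9]; closed=[(2,0), (3,0), (3,1), (4,0), (5,0)]

step 1: expand (3,1) (f=7, h=4) → closed; open now [(1,0) g=4 f=9, (4,1) g=2 f=7, (5,1) g=1 f=7, (6,0) g=1 f=9]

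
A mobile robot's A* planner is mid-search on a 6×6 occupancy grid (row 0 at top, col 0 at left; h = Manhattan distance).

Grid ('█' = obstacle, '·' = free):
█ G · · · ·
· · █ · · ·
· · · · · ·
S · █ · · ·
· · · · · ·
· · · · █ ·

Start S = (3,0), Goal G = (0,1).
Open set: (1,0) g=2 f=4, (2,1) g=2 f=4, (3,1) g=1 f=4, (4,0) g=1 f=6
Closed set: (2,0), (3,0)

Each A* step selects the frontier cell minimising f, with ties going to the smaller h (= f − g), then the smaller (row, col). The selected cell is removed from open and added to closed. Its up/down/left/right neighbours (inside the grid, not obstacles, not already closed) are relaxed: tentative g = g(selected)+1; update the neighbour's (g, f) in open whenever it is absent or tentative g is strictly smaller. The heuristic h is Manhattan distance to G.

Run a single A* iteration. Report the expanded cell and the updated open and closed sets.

step 1: expand (1,0) (f=4, h=2) → closed; open now [(1,1) g=3 f=4, (2,1) g=2 f=4, (3,1) g=1 f=4, (4,0) g=1 f=6]

expanded=(1,0); open=[(1,1) g=3 f=4, (2,1) g=2 f=4, (3,1) g=1 f=4, (4,0) g=1 f=6]; closed=[(1,0), (2,0), (3,0)]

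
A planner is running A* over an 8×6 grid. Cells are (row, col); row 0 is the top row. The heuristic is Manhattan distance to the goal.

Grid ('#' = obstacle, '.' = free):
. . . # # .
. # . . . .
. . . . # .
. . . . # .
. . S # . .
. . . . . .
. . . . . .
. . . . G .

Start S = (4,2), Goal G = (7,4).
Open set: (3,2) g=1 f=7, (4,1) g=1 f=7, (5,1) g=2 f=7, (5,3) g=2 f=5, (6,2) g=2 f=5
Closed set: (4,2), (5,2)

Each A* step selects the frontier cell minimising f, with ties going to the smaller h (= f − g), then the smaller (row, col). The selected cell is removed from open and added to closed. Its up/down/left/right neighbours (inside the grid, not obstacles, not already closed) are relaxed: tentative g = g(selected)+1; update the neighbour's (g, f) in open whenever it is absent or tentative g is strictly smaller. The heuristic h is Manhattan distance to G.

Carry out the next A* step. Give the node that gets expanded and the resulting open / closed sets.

expanded=(5,3); open=[(3,2) g=1 f=7, (4,1) g=1 f=7, (5,1) g=2 f=7, (5,4) g=3 f=5, (6,2) g=2 f=5, (6,3) g=3 f=5]; closed=[(4,2), (5,2), (5,3)]

step 1: expand (5,3) (f=5, h=3) → closed; open now [(3,2) g=1 f=7, (4,1) g=1 f=7, (5,1) g=2 f=7, (5,4) g=3 f=5, (6,2) g=2 f=5, (6,3) g=3 f=5]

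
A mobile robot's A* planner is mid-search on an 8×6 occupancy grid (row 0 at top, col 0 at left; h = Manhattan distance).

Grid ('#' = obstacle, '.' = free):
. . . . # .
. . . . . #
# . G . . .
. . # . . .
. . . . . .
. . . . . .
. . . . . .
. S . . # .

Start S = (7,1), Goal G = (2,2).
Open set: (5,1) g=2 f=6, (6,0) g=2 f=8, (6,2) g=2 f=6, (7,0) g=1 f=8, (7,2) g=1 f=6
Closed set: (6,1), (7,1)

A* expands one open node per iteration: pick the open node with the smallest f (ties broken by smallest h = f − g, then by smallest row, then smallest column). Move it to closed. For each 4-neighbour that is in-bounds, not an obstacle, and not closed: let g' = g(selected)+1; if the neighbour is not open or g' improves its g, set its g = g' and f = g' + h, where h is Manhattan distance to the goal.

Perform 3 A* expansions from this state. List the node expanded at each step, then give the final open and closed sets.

order=[(5,1) → (4,1) → (3,1)]; open=[(2,1) g=5 f=6, (3,0) g=5 f=8, (4,0) g=4 f=8, (4,2) g=4 f=6, (5,0) g=3 f=8, (5,2) g=3 f=6, (6,0) g=2 f=8, (6,2) g=2 f=6, (7,0) g=1 f=8, (7,2) g=1 f=6]; closed=[(3,1), (4,1), (5,1), (6,1), (7,1)]

step 1: expand (5,1) (f=6, h=4) → closed; open now [(4,1) g=3 f=6, (5,0) g=3 f=8, (5,2) g=3 f=6, (6,0) g=2 f=8, (6,2) g=2 f=6, (7,0) g=1 f=8, (7,2) g=1 f=6]
step 2: expand (4,1) (f=6, h=3) → closed; open now [(3,1) g=4 f=6, (4,0) g=4 f=8, (4,2) g=4 f=6, (5,0) g=3 f=8, (5,2) g=3 f=6, (6,0) g=2 f=8, (6,2) g=2 f=6, (7,0) g=1 f=8, (7,2) g=1 f=6]
step 3: expand (3,1) (f=6, h=2) → closed; open now [(2,1) g=5 f=6, (3,0) g=5 f=8, (4,0) g=4 f=8, (4,2) g=4 f=6, (5,0) g=3 f=8, (5,2) g=3 f=6, (6,0) g=2 f=8, (6,2) g=2 f=6, (7,0) g=1 f=8, (7,2) g=1 f=6]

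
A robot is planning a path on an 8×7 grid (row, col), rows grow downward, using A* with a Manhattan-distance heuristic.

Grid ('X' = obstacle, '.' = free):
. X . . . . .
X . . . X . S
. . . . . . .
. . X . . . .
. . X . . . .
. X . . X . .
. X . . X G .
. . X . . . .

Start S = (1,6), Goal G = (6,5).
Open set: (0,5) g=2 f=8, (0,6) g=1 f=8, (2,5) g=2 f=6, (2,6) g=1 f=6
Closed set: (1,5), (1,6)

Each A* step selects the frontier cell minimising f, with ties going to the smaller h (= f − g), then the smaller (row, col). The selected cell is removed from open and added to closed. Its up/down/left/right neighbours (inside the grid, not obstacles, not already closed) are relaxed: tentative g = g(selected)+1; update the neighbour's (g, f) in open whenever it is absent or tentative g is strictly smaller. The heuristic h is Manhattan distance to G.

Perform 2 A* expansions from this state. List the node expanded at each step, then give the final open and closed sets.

order=[(2,5) → (3,5)]; open=[(0,5) g=2 f=8, (0,6) g=1 f=8, (2,4) g=3 f=8, (2,6) g=1 f=6, (3,4) g=4 f=8, (3,6) g=4 f=8, (4,5) g=4 f=6]; closed=[(1,5), (1,6), (2,5), (3,5)]

step 1: expand (2,5) (f=6, h=4) → closed; open now [(0,5) g=2 f=8, (0,6) g=1 f=8, (2,4) g=3 f=8, (2,6) g=1 f=6, (3,5) g=3 f=6]
step 2: expand (3,5) (f=6, h=3) → closed; open now [(0,5) g=2 f=8, (0,6) g=1 f=8, (2,4) g=3 f=8, (2,6) g=1 f=6, (3,4) g=4 f=8, (3,6) g=4 f=8, (4,5) g=4 f=6]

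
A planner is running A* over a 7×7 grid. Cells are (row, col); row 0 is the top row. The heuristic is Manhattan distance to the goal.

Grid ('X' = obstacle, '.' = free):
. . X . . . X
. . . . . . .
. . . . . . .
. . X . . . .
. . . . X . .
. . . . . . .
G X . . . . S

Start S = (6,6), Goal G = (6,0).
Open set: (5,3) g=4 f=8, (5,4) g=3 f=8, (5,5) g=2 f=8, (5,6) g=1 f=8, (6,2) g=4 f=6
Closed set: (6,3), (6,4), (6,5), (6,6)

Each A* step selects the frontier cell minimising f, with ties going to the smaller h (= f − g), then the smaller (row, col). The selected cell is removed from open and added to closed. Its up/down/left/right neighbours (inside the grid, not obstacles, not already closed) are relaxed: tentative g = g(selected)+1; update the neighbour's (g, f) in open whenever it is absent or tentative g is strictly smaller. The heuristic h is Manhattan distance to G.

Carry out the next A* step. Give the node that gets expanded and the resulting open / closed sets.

expanded=(6,2); open=[(5,2) g=5 f=8, (5,3) g=4 f=8, (5,4) g=3 f=8, (5,5) g=2 f=8, (5,6) g=1 f=8]; closed=[(6,2), (6,3), (6,4), (6,5), (6,6)]

step 1: expand (6,2) (f=6, h=2) → closed; open now [(5,2) g=5 f=8, (5,3) g=4 f=8, (5,4) g=3 f=8, (5,5) g=2 f=8, (5,6) g=1 f=8]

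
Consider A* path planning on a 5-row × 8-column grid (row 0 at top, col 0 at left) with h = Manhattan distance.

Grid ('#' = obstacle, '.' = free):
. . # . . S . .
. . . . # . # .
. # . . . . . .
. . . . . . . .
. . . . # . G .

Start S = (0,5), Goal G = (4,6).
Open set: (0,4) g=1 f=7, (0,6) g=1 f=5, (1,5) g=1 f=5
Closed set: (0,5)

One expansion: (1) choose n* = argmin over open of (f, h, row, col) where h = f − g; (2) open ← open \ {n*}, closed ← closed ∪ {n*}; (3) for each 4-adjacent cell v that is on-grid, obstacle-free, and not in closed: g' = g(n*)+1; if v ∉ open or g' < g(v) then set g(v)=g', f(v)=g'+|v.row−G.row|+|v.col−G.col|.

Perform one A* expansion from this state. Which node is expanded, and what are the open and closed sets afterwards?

expanded=(0,6); open=[(0,4) g=1 f=7, (0,7) g=2 f=7, (1,5) g=1 f=5]; closed=[(0,5), (0,6)]

step 1: expand (0,6) (f=5, h=4) → closed; open now [(0,4) g=1 f=7, (0,7) g=2 f=7, (1,5) g=1 f=5]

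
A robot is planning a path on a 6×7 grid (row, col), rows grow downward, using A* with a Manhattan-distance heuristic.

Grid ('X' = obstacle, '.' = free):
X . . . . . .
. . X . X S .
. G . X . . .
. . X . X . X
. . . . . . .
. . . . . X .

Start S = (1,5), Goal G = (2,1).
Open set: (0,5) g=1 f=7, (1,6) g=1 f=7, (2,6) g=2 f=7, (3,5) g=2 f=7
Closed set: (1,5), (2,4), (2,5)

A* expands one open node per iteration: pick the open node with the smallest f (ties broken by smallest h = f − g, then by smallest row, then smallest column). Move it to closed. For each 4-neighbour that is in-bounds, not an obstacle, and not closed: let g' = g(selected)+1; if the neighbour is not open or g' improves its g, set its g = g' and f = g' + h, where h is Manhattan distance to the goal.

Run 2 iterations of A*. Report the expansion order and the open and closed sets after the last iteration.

step 1: expand (2,6) (f=7, h=5) → closed; open now [(0,5) g=1 f=7, (1,6) g=1 f=7, (3,5) g=2 f=7]
step 2: expand (3,5) (f=7, h=5) → closed; open now [(0,5) g=1 f=7, (1,6) g=1 f=7, (4,5) g=3 f=9]

order=[(2,6) → (3,5)]; open=[(0,5) g=1 f=7, (1,6) g=1 f=7, (4,5) g=3 f=9]; closed=[(1,5), (2,4), (2,5), (2,6), (3,5)]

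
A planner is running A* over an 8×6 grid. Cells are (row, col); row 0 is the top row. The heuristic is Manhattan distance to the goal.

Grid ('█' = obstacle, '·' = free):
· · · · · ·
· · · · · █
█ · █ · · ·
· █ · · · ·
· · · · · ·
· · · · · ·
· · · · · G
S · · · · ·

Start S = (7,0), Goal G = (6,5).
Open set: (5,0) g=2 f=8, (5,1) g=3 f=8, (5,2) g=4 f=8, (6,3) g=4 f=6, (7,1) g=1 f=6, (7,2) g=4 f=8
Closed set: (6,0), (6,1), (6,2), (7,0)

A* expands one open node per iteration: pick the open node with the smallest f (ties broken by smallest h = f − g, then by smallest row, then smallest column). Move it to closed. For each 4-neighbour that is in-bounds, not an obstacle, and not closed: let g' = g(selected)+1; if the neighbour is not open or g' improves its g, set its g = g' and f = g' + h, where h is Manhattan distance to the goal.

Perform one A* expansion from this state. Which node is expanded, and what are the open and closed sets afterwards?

step 1: expand (6,3) (f=6, h=2) → closed; open now [(5,0) g=2 f=8, (5,1) g=3 f=8, (5,2) g=4 f=8, (5,3) g=5 f=8, (6,4) g=5 f=6, (7,1) g=1 f=6, (7,2) g=4 f=8, (7,3) g=5 f=8]

expanded=(6,3); open=[(5,0) g=2 f=8, (5,1) g=3 f=8, (5,2) g=4 f=8, (5,3) g=5 f=8, (6,4) g=5 f=6, (7,1) g=1 f=6, (7,2) g=4 f=8, (7,3) g=5 f=8]; closed=[(6,0), (6,1), (6,2), (6,3), (7,0)]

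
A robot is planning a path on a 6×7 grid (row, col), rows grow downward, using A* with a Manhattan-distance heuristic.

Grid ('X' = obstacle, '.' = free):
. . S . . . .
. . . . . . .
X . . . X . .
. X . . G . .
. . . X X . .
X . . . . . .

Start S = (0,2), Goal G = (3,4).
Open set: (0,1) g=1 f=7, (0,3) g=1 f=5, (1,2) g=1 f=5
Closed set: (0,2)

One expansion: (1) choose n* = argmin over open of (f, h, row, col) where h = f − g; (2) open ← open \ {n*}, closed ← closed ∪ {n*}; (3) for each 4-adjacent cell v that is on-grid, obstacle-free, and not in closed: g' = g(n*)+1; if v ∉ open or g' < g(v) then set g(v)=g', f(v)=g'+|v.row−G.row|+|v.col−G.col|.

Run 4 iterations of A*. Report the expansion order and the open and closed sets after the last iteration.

order=[(0,3) → (0,4) → (1,4) → (1,3)]; open=[(0,1) g=1 f=7, (0,5) g=3 f=7, (1,2) g=1 f=5, (1,5) g=4 f=7, (2,3) g=3 f=5]; closed=[(0,2), (0,3), (0,4), (1,3), (1,4)]

step 1: expand (0,3) (f=5, h=4) → closed; open now [(0,1) g=1 f=7, (0,4) g=2 f=5, (1,2) g=1 f=5, (1,3) g=2 f=5]
step 2: expand (0,4) (f=5, h=3) → closed; open now [(0,1) g=1 f=7, (0,5) g=3 f=7, (1,2) g=1 f=5, (1,3) g=2 f=5, (1,4) g=3 f=5]
step 3: expand (1,4) (f=5, h=2) → closed; open now [(0,1) g=1 f=7, (0,5) g=3 f=7, (1,2) g=1 f=5, (1,3) g=2 f=5, (1,5) g=4 f=7]
step 4: expand (1,3) (f=5, h=3) → closed; open now [(0,1) g=1 f=7, (0,5) g=3 f=7, (1,2) g=1 f=5, (1,5) g=4 f=7, (2,3) g=3 f=5]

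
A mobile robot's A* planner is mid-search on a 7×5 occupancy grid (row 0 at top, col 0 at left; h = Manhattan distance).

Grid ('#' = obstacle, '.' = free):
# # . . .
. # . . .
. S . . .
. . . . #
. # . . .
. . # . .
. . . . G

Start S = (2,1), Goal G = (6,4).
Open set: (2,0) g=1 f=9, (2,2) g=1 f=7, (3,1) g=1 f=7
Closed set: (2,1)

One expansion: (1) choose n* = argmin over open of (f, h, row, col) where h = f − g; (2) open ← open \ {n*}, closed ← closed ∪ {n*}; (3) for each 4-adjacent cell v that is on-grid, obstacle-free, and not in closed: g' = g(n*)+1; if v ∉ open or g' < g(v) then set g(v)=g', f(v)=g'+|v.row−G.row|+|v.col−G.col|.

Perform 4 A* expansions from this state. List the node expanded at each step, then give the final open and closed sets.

order=[(2,2) → (2,3) → (2,4) → (3,3)]; open=[(1,2) g=2 f=9, (1,3) g=3 f=9, (1,4) g=4 f=9, (2,0) g=1 f=9, (3,1) g=1 f=7, (3,2) g=2 f=7, (4,3) g=4 f=7]; closed=[(2,1), (2,2), (2,3), (2,4), (3,3)]

step 1: expand (2,2) (f=7, h=6) → closed; open now [(1,2) g=2 f=9, (2,0) g=1 f=9, (2,3) g=2 f=7, (3,1) g=1 f=7, (3,2) g=2 f=7]
step 2: expand (2,3) (f=7, h=5) → closed; open now [(1,2) g=2 f=9, (1,3) g=3 f=9, (2,0) g=1 f=9, (2,4) g=3 f=7, (3,1) g=1 f=7, (3,2) g=2 f=7, (3,3) g=3 f=7]
step 3: expand (2,4) (f=7, h=4) → closed; open now [(1,2) g=2 f=9, (1,3) g=3 f=9, (1,4) g=4 f=9, (2,0) g=1 f=9, (3,1) g=1 f=7, (3,2) g=2 f=7, (3,3) g=3 f=7]
step 4: expand (3,3) (f=7, h=4) → closed; open now [(1,2) g=2 f=9, (1,3) g=3 f=9, (1,4) g=4 f=9, (2,0) g=1 f=9, (3,1) g=1 f=7, (3,2) g=2 f=7, (4,3) g=4 f=7]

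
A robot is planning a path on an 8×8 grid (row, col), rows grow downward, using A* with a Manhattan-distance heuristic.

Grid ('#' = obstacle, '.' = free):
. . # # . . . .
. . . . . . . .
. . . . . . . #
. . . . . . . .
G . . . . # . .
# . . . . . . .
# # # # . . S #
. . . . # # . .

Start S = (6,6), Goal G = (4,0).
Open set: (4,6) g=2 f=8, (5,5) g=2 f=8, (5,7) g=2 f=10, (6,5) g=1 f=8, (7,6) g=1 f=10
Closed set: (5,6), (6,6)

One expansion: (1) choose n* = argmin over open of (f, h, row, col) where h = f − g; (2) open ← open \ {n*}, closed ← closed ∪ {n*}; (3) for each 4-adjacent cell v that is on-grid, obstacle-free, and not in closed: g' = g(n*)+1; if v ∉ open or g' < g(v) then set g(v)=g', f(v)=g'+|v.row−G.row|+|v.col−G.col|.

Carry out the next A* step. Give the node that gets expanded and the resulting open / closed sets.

step 1: expand (4,6) (f=8, h=6) → closed; open now [(3,6) g=3 f=10, (4,7) g=3 f=10, (5,5) g=2 f=8, (5,7) g=2 f=10, (6,5) g=1 f=8, (7,6) g=1 f=10]

expanded=(4,6); open=[(3,6) g=3 f=10, (4,7) g=3 f=10, (5,5) g=2 f=8, (5,7) g=2 f=10, (6,5) g=1 f=8, (7,6) g=1 f=10]; closed=[(4,6), (5,6), (6,6)]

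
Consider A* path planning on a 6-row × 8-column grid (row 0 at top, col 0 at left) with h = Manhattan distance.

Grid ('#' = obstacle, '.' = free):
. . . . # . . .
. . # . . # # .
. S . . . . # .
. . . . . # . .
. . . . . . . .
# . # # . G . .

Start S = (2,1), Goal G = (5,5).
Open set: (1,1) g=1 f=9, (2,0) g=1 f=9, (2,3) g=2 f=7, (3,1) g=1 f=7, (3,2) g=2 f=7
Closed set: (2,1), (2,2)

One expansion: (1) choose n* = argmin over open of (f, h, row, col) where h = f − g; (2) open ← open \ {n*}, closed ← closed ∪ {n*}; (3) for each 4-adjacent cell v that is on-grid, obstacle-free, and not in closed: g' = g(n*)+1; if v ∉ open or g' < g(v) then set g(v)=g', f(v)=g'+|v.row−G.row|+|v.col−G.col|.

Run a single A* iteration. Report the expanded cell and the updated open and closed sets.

expanded=(2,3); open=[(1,1) g=1 f=9, (1,3) g=3 f=9, (2,0) g=1 f=9, (2,4) g=3 f=7, (3,1) g=1 f=7, (3,2) g=2 f=7, (3,3) g=3 f=7]; closed=[(2,1), (2,2), (2,3)]

step 1: expand (2,3) (f=7, h=5) → closed; open now [(1,1) g=1 f=9, (1,3) g=3 f=9, (2,0) g=1 f=9, (2,4) g=3 f=7, (3,1) g=1 f=7, (3,2) g=2 f=7, (3,3) g=3 f=7]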